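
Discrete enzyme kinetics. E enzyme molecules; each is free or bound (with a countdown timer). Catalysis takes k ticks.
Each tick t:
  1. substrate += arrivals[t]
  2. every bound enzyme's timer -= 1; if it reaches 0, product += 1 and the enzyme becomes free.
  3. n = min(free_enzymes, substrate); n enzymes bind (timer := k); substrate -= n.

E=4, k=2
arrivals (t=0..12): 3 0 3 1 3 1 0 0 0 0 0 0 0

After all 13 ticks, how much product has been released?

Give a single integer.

t=0: arr=3 -> substrate=0 bound=3 product=0
t=1: arr=0 -> substrate=0 bound=3 product=0
t=2: arr=3 -> substrate=0 bound=3 product=3
t=3: arr=1 -> substrate=0 bound=4 product=3
t=4: arr=3 -> substrate=0 bound=4 product=6
t=5: arr=1 -> substrate=0 bound=4 product=7
t=6: arr=0 -> substrate=0 bound=1 product=10
t=7: arr=0 -> substrate=0 bound=0 product=11
t=8: arr=0 -> substrate=0 bound=0 product=11
t=9: arr=0 -> substrate=0 bound=0 product=11
t=10: arr=0 -> substrate=0 bound=0 product=11
t=11: arr=0 -> substrate=0 bound=0 product=11
t=12: arr=0 -> substrate=0 bound=0 product=11

Answer: 11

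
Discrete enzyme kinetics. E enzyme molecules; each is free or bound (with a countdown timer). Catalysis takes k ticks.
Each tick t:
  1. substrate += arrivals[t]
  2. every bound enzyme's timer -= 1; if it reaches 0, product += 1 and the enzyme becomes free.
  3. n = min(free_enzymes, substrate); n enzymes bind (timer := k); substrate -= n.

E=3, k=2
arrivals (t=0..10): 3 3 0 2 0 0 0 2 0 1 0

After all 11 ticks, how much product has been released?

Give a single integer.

t=0: arr=3 -> substrate=0 bound=3 product=0
t=1: arr=3 -> substrate=3 bound=3 product=0
t=2: arr=0 -> substrate=0 bound=3 product=3
t=3: arr=2 -> substrate=2 bound=3 product=3
t=4: arr=0 -> substrate=0 bound=2 product=6
t=5: arr=0 -> substrate=0 bound=2 product=6
t=6: arr=0 -> substrate=0 bound=0 product=8
t=7: arr=2 -> substrate=0 bound=2 product=8
t=8: arr=0 -> substrate=0 bound=2 product=8
t=9: arr=1 -> substrate=0 bound=1 product=10
t=10: arr=0 -> substrate=0 bound=1 product=10

Answer: 10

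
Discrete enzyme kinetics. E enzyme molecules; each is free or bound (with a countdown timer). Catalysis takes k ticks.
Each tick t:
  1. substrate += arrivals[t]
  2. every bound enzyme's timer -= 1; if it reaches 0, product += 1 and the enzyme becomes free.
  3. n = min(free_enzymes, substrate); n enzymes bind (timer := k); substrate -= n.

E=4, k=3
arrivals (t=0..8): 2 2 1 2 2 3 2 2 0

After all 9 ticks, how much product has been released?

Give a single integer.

t=0: arr=2 -> substrate=0 bound=2 product=0
t=1: arr=2 -> substrate=0 bound=4 product=0
t=2: arr=1 -> substrate=1 bound=4 product=0
t=3: arr=2 -> substrate=1 bound=4 product=2
t=4: arr=2 -> substrate=1 bound=4 product=4
t=5: arr=3 -> substrate=4 bound=4 product=4
t=6: arr=2 -> substrate=4 bound=4 product=6
t=7: arr=2 -> substrate=4 bound=4 product=8
t=8: arr=0 -> substrate=4 bound=4 product=8

Answer: 8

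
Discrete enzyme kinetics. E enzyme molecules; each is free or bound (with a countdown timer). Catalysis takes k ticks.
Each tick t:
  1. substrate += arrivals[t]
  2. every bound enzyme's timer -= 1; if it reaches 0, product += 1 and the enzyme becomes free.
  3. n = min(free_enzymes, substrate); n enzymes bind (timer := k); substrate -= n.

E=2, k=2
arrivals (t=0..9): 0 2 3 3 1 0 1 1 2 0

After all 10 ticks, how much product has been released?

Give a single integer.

t=0: arr=0 -> substrate=0 bound=0 product=0
t=1: arr=2 -> substrate=0 bound=2 product=0
t=2: arr=3 -> substrate=3 bound=2 product=0
t=3: arr=3 -> substrate=4 bound=2 product=2
t=4: arr=1 -> substrate=5 bound=2 product=2
t=5: arr=0 -> substrate=3 bound=2 product=4
t=6: arr=1 -> substrate=4 bound=2 product=4
t=7: arr=1 -> substrate=3 bound=2 product=6
t=8: arr=2 -> substrate=5 bound=2 product=6
t=9: arr=0 -> substrate=3 bound=2 product=8

Answer: 8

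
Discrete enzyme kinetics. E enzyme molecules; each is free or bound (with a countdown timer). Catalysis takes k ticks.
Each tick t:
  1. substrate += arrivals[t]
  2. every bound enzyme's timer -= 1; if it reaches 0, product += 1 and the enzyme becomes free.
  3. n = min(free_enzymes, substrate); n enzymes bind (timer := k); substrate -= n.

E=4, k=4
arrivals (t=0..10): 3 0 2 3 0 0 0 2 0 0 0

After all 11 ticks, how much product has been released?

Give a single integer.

t=0: arr=3 -> substrate=0 bound=3 product=0
t=1: arr=0 -> substrate=0 bound=3 product=0
t=2: arr=2 -> substrate=1 bound=4 product=0
t=3: arr=3 -> substrate=4 bound=4 product=0
t=4: arr=0 -> substrate=1 bound=4 product=3
t=5: arr=0 -> substrate=1 bound=4 product=3
t=6: arr=0 -> substrate=0 bound=4 product=4
t=7: arr=2 -> substrate=2 bound=4 product=4
t=8: arr=0 -> substrate=0 bound=3 product=7
t=9: arr=0 -> substrate=0 bound=3 product=7
t=10: arr=0 -> substrate=0 bound=2 product=8

Answer: 8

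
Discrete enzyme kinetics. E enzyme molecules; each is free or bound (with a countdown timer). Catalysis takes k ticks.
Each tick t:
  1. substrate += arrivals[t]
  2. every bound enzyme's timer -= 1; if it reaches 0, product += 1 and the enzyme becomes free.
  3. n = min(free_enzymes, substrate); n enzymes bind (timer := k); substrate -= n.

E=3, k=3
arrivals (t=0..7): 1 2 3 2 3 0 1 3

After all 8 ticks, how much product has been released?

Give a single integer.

Answer: 6

Derivation:
t=0: arr=1 -> substrate=0 bound=1 product=0
t=1: arr=2 -> substrate=0 bound=3 product=0
t=2: arr=3 -> substrate=3 bound=3 product=0
t=3: arr=2 -> substrate=4 bound=3 product=1
t=4: arr=3 -> substrate=5 bound=3 product=3
t=5: arr=0 -> substrate=5 bound=3 product=3
t=6: arr=1 -> substrate=5 bound=3 product=4
t=7: arr=3 -> substrate=6 bound=3 product=6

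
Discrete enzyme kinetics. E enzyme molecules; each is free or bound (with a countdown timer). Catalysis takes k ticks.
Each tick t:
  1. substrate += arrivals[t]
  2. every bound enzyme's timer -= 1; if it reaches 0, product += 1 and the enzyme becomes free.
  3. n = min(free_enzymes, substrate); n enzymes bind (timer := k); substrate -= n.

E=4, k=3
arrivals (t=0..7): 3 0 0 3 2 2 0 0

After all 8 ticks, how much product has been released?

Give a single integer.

t=0: arr=3 -> substrate=0 bound=3 product=0
t=1: arr=0 -> substrate=0 bound=3 product=0
t=2: arr=0 -> substrate=0 bound=3 product=0
t=3: arr=3 -> substrate=0 bound=3 product=3
t=4: arr=2 -> substrate=1 bound=4 product=3
t=5: arr=2 -> substrate=3 bound=4 product=3
t=6: arr=0 -> substrate=0 bound=4 product=6
t=7: arr=0 -> substrate=0 bound=3 product=7

Answer: 7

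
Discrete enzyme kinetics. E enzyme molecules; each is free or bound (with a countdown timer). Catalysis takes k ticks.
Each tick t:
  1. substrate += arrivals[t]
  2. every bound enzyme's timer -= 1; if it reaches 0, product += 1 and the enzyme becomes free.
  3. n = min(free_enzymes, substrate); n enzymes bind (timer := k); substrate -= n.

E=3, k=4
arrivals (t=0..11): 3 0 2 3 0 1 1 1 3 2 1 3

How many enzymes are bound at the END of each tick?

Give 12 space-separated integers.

Answer: 3 3 3 3 3 3 3 3 3 3 3 3

Derivation:
t=0: arr=3 -> substrate=0 bound=3 product=0
t=1: arr=0 -> substrate=0 bound=3 product=0
t=2: arr=2 -> substrate=2 bound=3 product=0
t=3: arr=3 -> substrate=5 bound=3 product=0
t=4: arr=0 -> substrate=2 bound=3 product=3
t=5: arr=1 -> substrate=3 bound=3 product=3
t=6: arr=1 -> substrate=4 bound=3 product=3
t=7: arr=1 -> substrate=5 bound=3 product=3
t=8: arr=3 -> substrate=5 bound=3 product=6
t=9: arr=2 -> substrate=7 bound=3 product=6
t=10: arr=1 -> substrate=8 bound=3 product=6
t=11: arr=3 -> substrate=11 bound=3 product=6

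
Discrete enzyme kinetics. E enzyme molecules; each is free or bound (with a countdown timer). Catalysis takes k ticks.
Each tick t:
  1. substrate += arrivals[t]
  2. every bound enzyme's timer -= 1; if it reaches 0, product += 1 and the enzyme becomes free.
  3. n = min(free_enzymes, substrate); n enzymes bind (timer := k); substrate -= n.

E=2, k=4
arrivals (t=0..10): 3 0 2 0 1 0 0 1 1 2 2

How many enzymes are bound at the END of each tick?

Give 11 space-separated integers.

Answer: 2 2 2 2 2 2 2 2 2 2 2

Derivation:
t=0: arr=3 -> substrate=1 bound=2 product=0
t=1: arr=0 -> substrate=1 bound=2 product=0
t=2: arr=2 -> substrate=3 bound=2 product=0
t=3: arr=0 -> substrate=3 bound=2 product=0
t=4: arr=1 -> substrate=2 bound=2 product=2
t=5: arr=0 -> substrate=2 bound=2 product=2
t=6: arr=0 -> substrate=2 bound=2 product=2
t=7: arr=1 -> substrate=3 bound=2 product=2
t=8: arr=1 -> substrate=2 bound=2 product=4
t=9: arr=2 -> substrate=4 bound=2 product=4
t=10: arr=2 -> substrate=6 bound=2 product=4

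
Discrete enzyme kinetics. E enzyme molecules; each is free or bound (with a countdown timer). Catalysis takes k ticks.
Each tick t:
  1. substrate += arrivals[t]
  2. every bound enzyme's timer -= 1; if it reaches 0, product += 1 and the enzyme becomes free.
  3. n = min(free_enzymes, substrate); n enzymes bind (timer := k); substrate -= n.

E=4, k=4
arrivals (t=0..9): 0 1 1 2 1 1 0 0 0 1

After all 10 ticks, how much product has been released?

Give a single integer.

t=0: arr=0 -> substrate=0 bound=0 product=0
t=1: arr=1 -> substrate=0 bound=1 product=0
t=2: arr=1 -> substrate=0 bound=2 product=0
t=3: arr=2 -> substrate=0 bound=4 product=0
t=4: arr=1 -> substrate=1 bound=4 product=0
t=5: arr=1 -> substrate=1 bound=4 product=1
t=6: arr=0 -> substrate=0 bound=4 product=2
t=7: arr=0 -> substrate=0 bound=2 product=4
t=8: arr=0 -> substrate=0 bound=2 product=4
t=9: arr=1 -> substrate=0 bound=2 product=5

Answer: 5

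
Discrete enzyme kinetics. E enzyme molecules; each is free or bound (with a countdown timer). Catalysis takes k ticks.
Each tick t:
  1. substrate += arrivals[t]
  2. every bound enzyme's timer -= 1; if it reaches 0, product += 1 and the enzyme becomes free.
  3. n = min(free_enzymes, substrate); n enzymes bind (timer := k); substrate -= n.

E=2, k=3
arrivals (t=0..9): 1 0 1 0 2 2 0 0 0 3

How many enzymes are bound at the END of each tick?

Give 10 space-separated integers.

Answer: 1 1 2 1 2 2 2 2 2 2

Derivation:
t=0: arr=1 -> substrate=0 bound=1 product=0
t=1: arr=0 -> substrate=0 bound=1 product=0
t=2: arr=1 -> substrate=0 bound=2 product=0
t=3: arr=0 -> substrate=0 bound=1 product=1
t=4: arr=2 -> substrate=1 bound=2 product=1
t=5: arr=2 -> substrate=2 bound=2 product=2
t=6: arr=0 -> substrate=2 bound=2 product=2
t=7: arr=0 -> substrate=1 bound=2 product=3
t=8: arr=0 -> substrate=0 bound=2 product=4
t=9: arr=3 -> substrate=3 bound=2 product=4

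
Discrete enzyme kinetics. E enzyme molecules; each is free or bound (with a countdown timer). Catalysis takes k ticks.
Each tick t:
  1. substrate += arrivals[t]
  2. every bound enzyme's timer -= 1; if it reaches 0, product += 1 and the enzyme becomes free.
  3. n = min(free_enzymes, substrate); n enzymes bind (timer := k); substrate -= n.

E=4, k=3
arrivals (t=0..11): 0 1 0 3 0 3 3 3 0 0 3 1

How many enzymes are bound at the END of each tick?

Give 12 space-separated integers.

t=0: arr=0 -> substrate=0 bound=0 product=0
t=1: arr=1 -> substrate=0 bound=1 product=0
t=2: arr=0 -> substrate=0 bound=1 product=0
t=3: arr=3 -> substrate=0 bound=4 product=0
t=4: arr=0 -> substrate=0 bound=3 product=1
t=5: arr=3 -> substrate=2 bound=4 product=1
t=6: arr=3 -> substrate=2 bound=4 product=4
t=7: arr=3 -> substrate=5 bound=4 product=4
t=8: arr=0 -> substrate=4 bound=4 product=5
t=9: arr=0 -> substrate=1 bound=4 product=8
t=10: arr=3 -> substrate=4 bound=4 product=8
t=11: arr=1 -> substrate=4 bound=4 product=9

Answer: 0 1 1 4 3 4 4 4 4 4 4 4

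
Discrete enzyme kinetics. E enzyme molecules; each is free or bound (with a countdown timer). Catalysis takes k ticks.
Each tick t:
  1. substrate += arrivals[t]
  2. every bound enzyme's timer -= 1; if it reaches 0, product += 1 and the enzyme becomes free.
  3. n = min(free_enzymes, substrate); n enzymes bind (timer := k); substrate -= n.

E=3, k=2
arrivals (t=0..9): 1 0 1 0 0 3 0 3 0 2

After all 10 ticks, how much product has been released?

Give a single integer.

t=0: arr=1 -> substrate=0 bound=1 product=0
t=1: arr=0 -> substrate=0 bound=1 product=0
t=2: arr=1 -> substrate=0 bound=1 product=1
t=3: arr=0 -> substrate=0 bound=1 product=1
t=4: arr=0 -> substrate=0 bound=0 product=2
t=5: arr=3 -> substrate=0 bound=3 product=2
t=6: arr=0 -> substrate=0 bound=3 product=2
t=7: arr=3 -> substrate=0 bound=3 product=5
t=8: arr=0 -> substrate=0 bound=3 product=5
t=9: arr=2 -> substrate=0 bound=2 product=8

Answer: 8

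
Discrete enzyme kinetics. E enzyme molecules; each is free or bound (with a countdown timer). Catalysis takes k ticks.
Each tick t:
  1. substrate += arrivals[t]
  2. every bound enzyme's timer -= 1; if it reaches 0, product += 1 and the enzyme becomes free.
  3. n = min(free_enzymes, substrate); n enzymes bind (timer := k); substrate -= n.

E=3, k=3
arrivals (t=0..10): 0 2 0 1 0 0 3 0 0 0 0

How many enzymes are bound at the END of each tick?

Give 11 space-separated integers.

Answer: 0 2 2 3 1 1 3 3 3 0 0

Derivation:
t=0: arr=0 -> substrate=0 bound=0 product=0
t=1: arr=2 -> substrate=0 bound=2 product=0
t=2: arr=0 -> substrate=0 bound=2 product=0
t=3: arr=1 -> substrate=0 bound=3 product=0
t=4: arr=0 -> substrate=0 bound=1 product=2
t=5: arr=0 -> substrate=0 bound=1 product=2
t=6: arr=3 -> substrate=0 bound=3 product=3
t=7: arr=0 -> substrate=0 bound=3 product=3
t=8: arr=0 -> substrate=0 bound=3 product=3
t=9: arr=0 -> substrate=0 bound=0 product=6
t=10: arr=0 -> substrate=0 bound=0 product=6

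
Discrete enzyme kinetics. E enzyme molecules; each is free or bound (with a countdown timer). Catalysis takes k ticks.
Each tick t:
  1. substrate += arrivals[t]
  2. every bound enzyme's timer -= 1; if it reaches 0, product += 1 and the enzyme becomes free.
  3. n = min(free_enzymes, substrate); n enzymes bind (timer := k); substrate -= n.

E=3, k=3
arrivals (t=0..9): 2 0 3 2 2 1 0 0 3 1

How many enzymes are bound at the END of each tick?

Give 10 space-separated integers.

Answer: 2 2 3 3 3 3 3 3 3 3

Derivation:
t=0: arr=2 -> substrate=0 bound=2 product=0
t=1: arr=0 -> substrate=0 bound=2 product=0
t=2: arr=3 -> substrate=2 bound=3 product=0
t=3: arr=2 -> substrate=2 bound=3 product=2
t=4: arr=2 -> substrate=4 bound=3 product=2
t=5: arr=1 -> substrate=4 bound=3 product=3
t=6: arr=0 -> substrate=2 bound=3 product=5
t=7: arr=0 -> substrate=2 bound=3 product=5
t=8: arr=3 -> substrate=4 bound=3 product=6
t=9: arr=1 -> substrate=3 bound=3 product=8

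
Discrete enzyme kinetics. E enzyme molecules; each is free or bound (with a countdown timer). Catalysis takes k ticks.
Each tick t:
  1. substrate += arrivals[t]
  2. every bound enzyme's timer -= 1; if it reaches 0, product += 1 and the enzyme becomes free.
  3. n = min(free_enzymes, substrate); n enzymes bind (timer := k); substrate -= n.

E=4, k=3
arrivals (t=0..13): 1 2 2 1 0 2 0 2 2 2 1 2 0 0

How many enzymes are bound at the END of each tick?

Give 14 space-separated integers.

Answer: 1 3 4 4 3 4 3 4 4 4 4 4 4 3

Derivation:
t=0: arr=1 -> substrate=0 bound=1 product=0
t=1: arr=2 -> substrate=0 bound=3 product=0
t=2: arr=2 -> substrate=1 bound=4 product=0
t=3: arr=1 -> substrate=1 bound=4 product=1
t=4: arr=0 -> substrate=0 bound=3 product=3
t=5: arr=2 -> substrate=0 bound=4 product=4
t=6: arr=0 -> substrate=0 bound=3 product=5
t=7: arr=2 -> substrate=0 bound=4 product=6
t=8: arr=2 -> substrate=0 bound=4 product=8
t=9: arr=2 -> substrate=2 bound=4 product=8
t=10: arr=1 -> substrate=1 bound=4 product=10
t=11: arr=2 -> substrate=1 bound=4 product=12
t=12: arr=0 -> substrate=1 bound=4 product=12
t=13: arr=0 -> substrate=0 bound=3 product=14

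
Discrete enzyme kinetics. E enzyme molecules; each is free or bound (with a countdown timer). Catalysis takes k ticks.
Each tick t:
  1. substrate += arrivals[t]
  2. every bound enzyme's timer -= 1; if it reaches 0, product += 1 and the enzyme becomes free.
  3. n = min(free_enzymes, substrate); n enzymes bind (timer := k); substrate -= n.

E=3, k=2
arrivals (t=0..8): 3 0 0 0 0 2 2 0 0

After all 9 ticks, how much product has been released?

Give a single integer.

t=0: arr=3 -> substrate=0 bound=3 product=0
t=1: arr=0 -> substrate=0 bound=3 product=0
t=2: arr=0 -> substrate=0 bound=0 product=3
t=3: arr=0 -> substrate=0 bound=0 product=3
t=4: arr=0 -> substrate=0 bound=0 product=3
t=5: arr=2 -> substrate=0 bound=2 product=3
t=6: arr=2 -> substrate=1 bound=3 product=3
t=7: arr=0 -> substrate=0 bound=2 product=5
t=8: arr=0 -> substrate=0 bound=1 product=6

Answer: 6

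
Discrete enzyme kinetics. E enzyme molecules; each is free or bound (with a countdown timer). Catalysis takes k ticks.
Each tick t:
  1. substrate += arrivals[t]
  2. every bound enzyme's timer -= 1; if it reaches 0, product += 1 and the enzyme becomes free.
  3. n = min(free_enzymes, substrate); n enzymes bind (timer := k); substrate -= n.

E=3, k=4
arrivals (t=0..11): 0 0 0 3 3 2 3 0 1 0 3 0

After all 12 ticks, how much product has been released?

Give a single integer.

Answer: 6

Derivation:
t=0: arr=0 -> substrate=0 bound=0 product=0
t=1: arr=0 -> substrate=0 bound=0 product=0
t=2: arr=0 -> substrate=0 bound=0 product=0
t=3: arr=3 -> substrate=0 bound=3 product=0
t=4: arr=3 -> substrate=3 bound=3 product=0
t=5: arr=2 -> substrate=5 bound=3 product=0
t=6: arr=3 -> substrate=8 bound=3 product=0
t=7: arr=0 -> substrate=5 bound=3 product=3
t=8: arr=1 -> substrate=6 bound=3 product=3
t=9: arr=0 -> substrate=6 bound=3 product=3
t=10: arr=3 -> substrate=9 bound=3 product=3
t=11: arr=0 -> substrate=6 bound=3 product=6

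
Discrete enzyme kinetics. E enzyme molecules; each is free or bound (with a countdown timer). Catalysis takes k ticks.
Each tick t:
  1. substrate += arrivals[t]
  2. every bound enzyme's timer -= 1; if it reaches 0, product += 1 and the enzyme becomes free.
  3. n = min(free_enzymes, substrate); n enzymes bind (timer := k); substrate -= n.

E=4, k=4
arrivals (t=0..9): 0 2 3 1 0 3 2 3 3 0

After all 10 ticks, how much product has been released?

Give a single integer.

Answer: 6

Derivation:
t=0: arr=0 -> substrate=0 bound=0 product=0
t=1: arr=2 -> substrate=0 bound=2 product=0
t=2: arr=3 -> substrate=1 bound=4 product=0
t=3: arr=1 -> substrate=2 bound=4 product=0
t=4: arr=0 -> substrate=2 bound=4 product=0
t=5: arr=3 -> substrate=3 bound=4 product=2
t=6: arr=2 -> substrate=3 bound=4 product=4
t=7: arr=3 -> substrate=6 bound=4 product=4
t=8: arr=3 -> substrate=9 bound=4 product=4
t=9: arr=0 -> substrate=7 bound=4 product=6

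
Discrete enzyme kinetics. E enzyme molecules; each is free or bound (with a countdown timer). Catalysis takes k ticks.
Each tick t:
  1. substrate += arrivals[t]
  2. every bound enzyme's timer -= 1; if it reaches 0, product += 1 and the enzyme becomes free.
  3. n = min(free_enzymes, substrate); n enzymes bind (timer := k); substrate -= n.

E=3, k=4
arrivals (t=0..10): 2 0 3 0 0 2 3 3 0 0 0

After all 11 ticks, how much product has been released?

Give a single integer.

Answer: 6

Derivation:
t=0: arr=2 -> substrate=0 bound=2 product=0
t=1: arr=0 -> substrate=0 bound=2 product=0
t=2: arr=3 -> substrate=2 bound=3 product=0
t=3: arr=0 -> substrate=2 bound=3 product=0
t=4: arr=0 -> substrate=0 bound=3 product=2
t=5: arr=2 -> substrate=2 bound=3 product=2
t=6: arr=3 -> substrate=4 bound=3 product=3
t=7: arr=3 -> substrate=7 bound=3 product=3
t=8: arr=0 -> substrate=5 bound=3 product=5
t=9: arr=0 -> substrate=5 bound=3 product=5
t=10: arr=0 -> substrate=4 bound=3 product=6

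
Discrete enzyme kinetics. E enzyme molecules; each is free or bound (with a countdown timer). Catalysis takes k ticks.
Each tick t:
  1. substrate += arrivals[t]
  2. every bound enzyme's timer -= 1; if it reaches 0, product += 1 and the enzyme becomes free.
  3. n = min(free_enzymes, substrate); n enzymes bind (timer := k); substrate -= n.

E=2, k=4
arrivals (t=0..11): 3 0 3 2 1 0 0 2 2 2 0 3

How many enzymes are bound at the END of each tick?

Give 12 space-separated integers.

Answer: 2 2 2 2 2 2 2 2 2 2 2 2

Derivation:
t=0: arr=3 -> substrate=1 bound=2 product=0
t=1: arr=0 -> substrate=1 bound=2 product=0
t=2: arr=3 -> substrate=4 bound=2 product=0
t=3: arr=2 -> substrate=6 bound=2 product=0
t=4: arr=1 -> substrate=5 bound=2 product=2
t=5: arr=0 -> substrate=5 bound=2 product=2
t=6: arr=0 -> substrate=5 bound=2 product=2
t=7: arr=2 -> substrate=7 bound=2 product=2
t=8: arr=2 -> substrate=7 bound=2 product=4
t=9: arr=2 -> substrate=9 bound=2 product=4
t=10: arr=0 -> substrate=9 bound=2 product=4
t=11: arr=3 -> substrate=12 bound=2 product=4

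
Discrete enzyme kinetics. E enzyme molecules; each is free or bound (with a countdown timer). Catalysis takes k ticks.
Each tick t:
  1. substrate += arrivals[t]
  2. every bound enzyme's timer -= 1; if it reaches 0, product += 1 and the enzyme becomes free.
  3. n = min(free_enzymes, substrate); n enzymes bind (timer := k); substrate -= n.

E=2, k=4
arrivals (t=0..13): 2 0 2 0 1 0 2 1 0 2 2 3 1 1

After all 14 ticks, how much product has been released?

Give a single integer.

Answer: 6

Derivation:
t=0: arr=2 -> substrate=0 bound=2 product=0
t=1: arr=0 -> substrate=0 bound=2 product=0
t=2: arr=2 -> substrate=2 bound=2 product=0
t=3: arr=0 -> substrate=2 bound=2 product=0
t=4: arr=1 -> substrate=1 bound=2 product=2
t=5: arr=0 -> substrate=1 bound=2 product=2
t=6: arr=2 -> substrate=3 bound=2 product=2
t=7: arr=1 -> substrate=4 bound=2 product=2
t=8: arr=0 -> substrate=2 bound=2 product=4
t=9: arr=2 -> substrate=4 bound=2 product=4
t=10: arr=2 -> substrate=6 bound=2 product=4
t=11: arr=3 -> substrate=9 bound=2 product=4
t=12: arr=1 -> substrate=8 bound=2 product=6
t=13: arr=1 -> substrate=9 bound=2 product=6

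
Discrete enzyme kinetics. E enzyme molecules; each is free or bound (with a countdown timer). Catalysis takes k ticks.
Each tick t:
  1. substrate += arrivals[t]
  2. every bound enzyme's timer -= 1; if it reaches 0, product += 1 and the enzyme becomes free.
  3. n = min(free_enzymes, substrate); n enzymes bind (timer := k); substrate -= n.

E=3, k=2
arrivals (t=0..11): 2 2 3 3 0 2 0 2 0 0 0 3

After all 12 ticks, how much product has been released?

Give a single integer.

t=0: arr=2 -> substrate=0 bound=2 product=0
t=1: arr=2 -> substrate=1 bound=3 product=0
t=2: arr=3 -> substrate=2 bound=3 product=2
t=3: arr=3 -> substrate=4 bound=3 product=3
t=4: arr=0 -> substrate=2 bound=3 product=5
t=5: arr=2 -> substrate=3 bound=3 product=6
t=6: arr=0 -> substrate=1 bound=3 product=8
t=7: arr=2 -> substrate=2 bound=3 product=9
t=8: arr=0 -> substrate=0 bound=3 product=11
t=9: arr=0 -> substrate=0 bound=2 product=12
t=10: arr=0 -> substrate=0 bound=0 product=14
t=11: arr=3 -> substrate=0 bound=3 product=14

Answer: 14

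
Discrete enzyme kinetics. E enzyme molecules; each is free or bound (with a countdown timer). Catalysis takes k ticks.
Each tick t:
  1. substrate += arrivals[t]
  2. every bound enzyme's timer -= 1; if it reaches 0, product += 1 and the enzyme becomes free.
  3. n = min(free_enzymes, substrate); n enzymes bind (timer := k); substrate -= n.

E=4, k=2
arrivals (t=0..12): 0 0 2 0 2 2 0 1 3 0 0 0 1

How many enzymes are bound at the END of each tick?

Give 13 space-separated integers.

t=0: arr=0 -> substrate=0 bound=0 product=0
t=1: arr=0 -> substrate=0 bound=0 product=0
t=2: arr=2 -> substrate=0 bound=2 product=0
t=3: arr=0 -> substrate=0 bound=2 product=0
t=4: arr=2 -> substrate=0 bound=2 product=2
t=5: arr=2 -> substrate=0 bound=4 product=2
t=6: arr=0 -> substrate=0 bound=2 product=4
t=7: arr=1 -> substrate=0 bound=1 product=6
t=8: arr=3 -> substrate=0 bound=4 product=6
t=9: arr=0 -> substrate=0 bound=3 product=7
t=10: arr=0 -> substrate=0 bound=0 product=10
t=11: arr=0 -> substrate=0 bound=0 product=10
t=12: arr=1 -> substrate=0 bound=1 product=10

Answer: 0 0 2 2 2 4 2 1 4 3 0 0 1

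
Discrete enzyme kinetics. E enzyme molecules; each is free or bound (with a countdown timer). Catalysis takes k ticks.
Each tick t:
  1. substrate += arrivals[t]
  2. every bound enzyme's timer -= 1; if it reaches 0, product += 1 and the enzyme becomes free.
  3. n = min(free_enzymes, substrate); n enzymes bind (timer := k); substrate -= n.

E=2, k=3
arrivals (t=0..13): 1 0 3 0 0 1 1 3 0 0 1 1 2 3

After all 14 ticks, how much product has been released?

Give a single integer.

t=0: arr=1 -> substrate=0 bound=1 product=0
t=1: arr=0 -> substrate=0 bound=1 product=0
t=2: arr=3 -> substrate=2 bound=2 product=0
t=3: arr=0 -> substrate=1 bound=2 product=1
t=4: arr=0 -> substrate=1 bound=2 product=1
t=5: arr=1 -> substrate=1 bound=2 product=2
t=6: arr=1 -> substrate=1 bound=2 product=3
t=7: arr=3 -> substrate=4 bound=2 product=3
t=8: arr=0 -> substrate=3 bound=2 product=4
t=9: arr=0 -> substrate=2 bound=2 product=5
t=10: arr=1 -> substrate=3 bound=2 product=5
t=11: arr=1 -> substrate=3 bound=2 product=6
t=12: arr=2 -> substrate=4 bound=2 product=7
t=13: arr=3 -> substrate=7 bound=2 product=7

Answer: 7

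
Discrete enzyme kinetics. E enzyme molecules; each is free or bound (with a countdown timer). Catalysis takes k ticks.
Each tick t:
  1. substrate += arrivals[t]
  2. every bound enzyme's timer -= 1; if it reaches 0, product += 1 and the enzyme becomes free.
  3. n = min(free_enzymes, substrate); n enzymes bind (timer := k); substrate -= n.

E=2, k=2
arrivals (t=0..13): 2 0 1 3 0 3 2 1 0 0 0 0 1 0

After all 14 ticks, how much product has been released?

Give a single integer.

t=0: arr=2 -> substrate=0 bound=2 product=0
t=1: arr=0 -> substrate=0 bound=2 product=0
t=2: arr=1 -> substrate=0 bound=1 product=2
t=3: arr=3 -> substrate=2 bound=2 product=2
t=4: arr=0 -> substrate=1 bound=2 product=3
t=5: arr=3 -> substrate=3 bound=2 product=4
t=6: arr=2 -> substrate=4 bound=2 product=5
t=7: arr=1 -> substrate=4 bound=2 product=6
t=8: arr=0 -> substrate=3 bound=2 product=7
t=9: arr=0 -> substrate=2 bound=2 product=8
t=10: arr=0 -> substrate=1 bound=2 product=9
t=11: arr=0 -> substrate=0 bound=2 product=10
t=12: arr=1 -> substrate=0 bound=2 product=11
t=13: arr=0 -> substrate=0 bound=1 product=12

Answer: 12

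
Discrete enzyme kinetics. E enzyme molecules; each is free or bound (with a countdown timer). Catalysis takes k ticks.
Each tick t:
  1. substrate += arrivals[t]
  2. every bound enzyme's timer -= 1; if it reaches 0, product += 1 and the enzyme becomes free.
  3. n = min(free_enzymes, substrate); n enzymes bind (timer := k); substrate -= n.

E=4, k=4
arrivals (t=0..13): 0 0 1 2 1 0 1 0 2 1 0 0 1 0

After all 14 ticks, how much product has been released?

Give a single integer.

Answer: 8

Derivation:
t=0: arr=0 -> substrate=0 bound=0 product=0
t=1: arr=0 -> substrate=0 bound=0 product=0
t=2: arr=1 -> substrate=0 bound=1 product=0
t=3: arr=2 -> substrate=0 bound=3 product=0
t=4: arr=1 -> substrate=0 bound=4 product=0
t=5: arr=0 -> substrate=0 bound=4 product=0
t=6: arr=1 -> substrate=0 bound=4 product=1
t=7: arr=0 -> substrate=0 bound=2 product=3
t=8: arr=2 -> substrate=0 bound=3 product=4
t=9: arr=1 -> substrate=0 bound=4 product=4
t=10: arr=0 -> substrate=0 bound=3 product=5
t=11: arr=0 -> substrate=0 bound=3 product=5
t=12: arr=1 -> substrate=0 bound=2 product=7
t=13: arr=0 -> substrate=0 bound=1 product=8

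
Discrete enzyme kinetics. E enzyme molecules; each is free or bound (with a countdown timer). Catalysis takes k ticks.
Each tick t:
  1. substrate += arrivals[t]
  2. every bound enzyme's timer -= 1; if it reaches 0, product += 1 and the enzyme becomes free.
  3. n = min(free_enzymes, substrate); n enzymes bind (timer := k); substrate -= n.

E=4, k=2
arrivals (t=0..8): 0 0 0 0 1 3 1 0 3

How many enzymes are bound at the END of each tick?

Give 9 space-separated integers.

t=0: arr=0 -> substrate=0 bound=0 product=0
t=1: arr=0 -> substrate=0 bound=0 product=0
t=2: arr=0 -> substrate=0 bound=0 product=0
t=3: arr=0 -> substrate=0 bound=0 product=0
t=4: arr=1 -> substrate=0 bound=1 product=0
t=5: arr=3 -> substrate=0 bound=4 product=0
t=6: arr=1 -> substrate=0 bound=4 product=1
t=7: arr=0 -> substrate=0 bound=1 product=4
t=8: arr=3 -> substrate=0 bound=3 product=5

Answer: 0 0 0 0 1 4 4 1 3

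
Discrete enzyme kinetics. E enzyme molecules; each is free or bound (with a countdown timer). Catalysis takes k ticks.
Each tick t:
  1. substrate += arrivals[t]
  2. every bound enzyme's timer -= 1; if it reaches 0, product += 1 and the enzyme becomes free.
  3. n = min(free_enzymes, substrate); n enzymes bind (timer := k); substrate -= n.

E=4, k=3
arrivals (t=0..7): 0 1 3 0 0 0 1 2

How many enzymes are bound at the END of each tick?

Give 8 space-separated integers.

t=0: arr=0 -> substrate=0 bound=0 product=0
t=1: arr=1 -> substrate=0 bound=1 product=0
t=2: arr=3 -> substrate=0 bound=4 product=0
t=3: arr=0 -> substrate=0 bound=4 product=0
t=4: arr=0 -> substrate=0 bound=3 product=1
t=5: arr=0 -> substrate=0 bound=0 product=4
t=6: arr=1 -> substrate=0 bound=1 product=4
t=7: arr=2 -> substrate=0 bound=3 product=4

Answer: 0 1 4 4 3 0 1 3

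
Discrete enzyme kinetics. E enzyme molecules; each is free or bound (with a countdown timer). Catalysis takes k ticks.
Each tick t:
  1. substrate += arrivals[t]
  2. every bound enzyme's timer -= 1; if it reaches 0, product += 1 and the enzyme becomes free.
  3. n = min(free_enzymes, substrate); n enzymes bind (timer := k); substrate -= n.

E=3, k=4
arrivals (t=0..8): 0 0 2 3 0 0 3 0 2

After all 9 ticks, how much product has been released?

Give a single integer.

Answer: 3

Derivation:
t=0: arr=0 -> substrate=0 bound=0 product=0
t=1: arr=0 -> substrate=0 bound=0 product=0
t=2: arr=2 -> substrate=0 bound=2 product=0
t=3: arr=3 -> substrate=2 bound=3 product=0
t=4: arr=0 -> substrate=2 bound=3 product=0
t=5: arr=0 -> substrate=2 bound=3 product=0
t=6: arr=3 -> substrate=3 bound=3 product=2
t=7: arr=0 -> substrate=2 bound=3 product=3
t=8: arr=2 -> substrate=4 bound=3 product=3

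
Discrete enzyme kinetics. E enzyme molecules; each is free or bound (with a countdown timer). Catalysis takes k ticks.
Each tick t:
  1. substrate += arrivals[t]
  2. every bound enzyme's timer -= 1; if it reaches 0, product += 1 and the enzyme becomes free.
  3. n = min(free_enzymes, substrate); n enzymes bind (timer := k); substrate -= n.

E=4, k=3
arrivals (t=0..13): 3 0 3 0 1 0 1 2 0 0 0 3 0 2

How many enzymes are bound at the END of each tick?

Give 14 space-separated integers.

t=0: arr=3 -> substrate=0 bound=3 product=0
t=1: arr=0 -> substrate=0 bound=3 product=0
t=2: arr=3 -> substrate=2 bound=4 product=0
t=3: arr=0 -> substrate=0 bound=3 product=3
t=4: arr=1 -> substrate=0 bound=4 product=3
t=5: arr=0 -> substrate=0 bound=3 product=4
t=6: arr=1 -> substrate=0 bound=2 product=6
t=7: arr=2 -> substrate=0 bound=3 product=7
t=8: arr=0 -> substrate=0 bound=3 product=7
t=9: arr=0 -> substrate=0 bound=2 product=8
t=10: arr=0 -> substrate=0 bound=0 product=10
t=11: arr=3 -> substrate=0 bound=3 product=10
t=12: arr=0 -> substrate=0 bound=3 product=10
t=13: arr=2 -> substrate=1 bound=4 product=10

Answer: 3 3 4 3 4 3 2 3 3 2 0 3 3 4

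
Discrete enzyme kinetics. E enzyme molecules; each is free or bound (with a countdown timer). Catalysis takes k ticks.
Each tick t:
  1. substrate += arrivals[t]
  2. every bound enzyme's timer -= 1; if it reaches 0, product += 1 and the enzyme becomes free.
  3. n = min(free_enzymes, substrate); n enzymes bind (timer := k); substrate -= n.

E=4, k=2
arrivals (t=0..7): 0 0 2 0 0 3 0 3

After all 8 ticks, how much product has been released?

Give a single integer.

Answer: 5

Derivation:
t=0: arr=0 -> substrate=0 bound=0 product=0
t=1: arr=0 -> substrate=0 bound=0 product=0
t=2: arr=2 -> substrate=0 bound=2 product=0
t=3: arr=0 -> substrate=0 bound=2 product=0
t=4: arr=0 -> substrate=0 bound=0 product=2
t=5: arr=3 -> substrate=0 bound=3 product=2
t=6: arr=0 -> substrate=0 bound=3 product=2
t=7: arr=3 -> substrate=0 bound=3 product=5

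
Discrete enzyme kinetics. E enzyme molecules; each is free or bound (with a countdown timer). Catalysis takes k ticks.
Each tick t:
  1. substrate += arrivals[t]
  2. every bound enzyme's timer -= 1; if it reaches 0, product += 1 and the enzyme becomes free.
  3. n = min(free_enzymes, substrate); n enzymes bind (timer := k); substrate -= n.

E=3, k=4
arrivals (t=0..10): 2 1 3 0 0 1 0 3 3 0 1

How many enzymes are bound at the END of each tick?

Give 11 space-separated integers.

t=0: arr=2 -> substrate=0 bound=2 product=0
t=1: arr=1 -> substrate=0 bound=3 product=0
t=2: arr=3 -> substrate=3 bound=3 product=0
t=3: arr=0 -> substrate=3 bound=3 product=0
t=4: arr=0 -> substrate=1 bound=3 product=2
t=5: arr=1 -> substrate=1 bound=3 product=3
t=6: arr=0 -> substrate=1 bound=3 product=3
t=7: arr=3 -> substrate=4 bound=3 product=3
t=8: arr=3 -> substrate=5 bound=3 product=5
t=9: arr=0 -> substrate=4 bound=3 product=6
t=10: arr=1 -> substrate=5 bound=3 product=6

Answer: 2 3 3 3 3 3 3 3 3 3 3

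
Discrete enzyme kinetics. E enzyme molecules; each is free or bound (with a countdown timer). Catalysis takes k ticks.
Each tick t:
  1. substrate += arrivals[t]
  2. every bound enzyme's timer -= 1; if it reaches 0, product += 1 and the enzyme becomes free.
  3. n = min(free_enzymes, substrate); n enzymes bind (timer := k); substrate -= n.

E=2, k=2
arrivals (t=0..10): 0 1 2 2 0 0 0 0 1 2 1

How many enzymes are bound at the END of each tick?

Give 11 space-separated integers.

t=0: arr=0 -> substrate=0 bound=0 product=0
t=1: arr=1 -> substrate=0 bound=1 product=0
t=2: arr=2 -> substrate=1 bound=2 product=0
t=3: arr=2 -> substrate=2 bound=2 product=1
t=4: arr=0 -> substrate=1 bound=2 product=2
t=5: arr=0 -> substrate=0 bound=2 product=3
t=6: arr=0 -> substrate=0 bound=1 product=4
t=7: arr=0 -> substrate=0 bound=0 product=5
t=8: arr=1 -> substrate=0 bound=1 product=5
t=9: arr=2 -> substrate=1 bound=2 product=5
t=10: arr=1 -> substrate=1 bound=2 product=6

Answer: 0 1 2 2 2 2 1 0 1 2 2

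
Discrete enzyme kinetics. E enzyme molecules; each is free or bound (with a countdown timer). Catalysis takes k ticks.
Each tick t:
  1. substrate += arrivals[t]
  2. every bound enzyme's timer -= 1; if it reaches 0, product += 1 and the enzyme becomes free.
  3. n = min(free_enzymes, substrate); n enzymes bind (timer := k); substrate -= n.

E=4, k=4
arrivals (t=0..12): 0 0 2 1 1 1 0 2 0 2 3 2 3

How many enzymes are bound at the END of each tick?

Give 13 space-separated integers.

t=0: arr=0 -> substrate=0 bound=0 product=0
t=1: arr=0 -> substrate=0 bound=0 product=0
t=2: arr=2 -> substrate=0 bound=2 product=0
t=3: arr=1 -> substrate=0 bound=3 product=0
t=4: arr=1 -> substrate=0 bound=4 product=0
t=5: arr=1 -> substrate=1 bound=4 product=0
t=6: arr=0 -> substrate=0 bound=3 product=2
t=7: arr=2 -> substrate=0 bound=4 product=3
t=8: arr=0 -> substrate=0 bound=3 product=4
t=9: arr=2 -> substrate=1 bound=4 product=4
t=10: arr=3 -> substrate=3 bound=4 product=5
t=11: arr=2 -> substrate=3 bound=4 product=7
t=12: arr=3 -> substrate=6 bound=4 product=7

Answer: 0 0 2 3 4 4 3 4 3 4 4 4 4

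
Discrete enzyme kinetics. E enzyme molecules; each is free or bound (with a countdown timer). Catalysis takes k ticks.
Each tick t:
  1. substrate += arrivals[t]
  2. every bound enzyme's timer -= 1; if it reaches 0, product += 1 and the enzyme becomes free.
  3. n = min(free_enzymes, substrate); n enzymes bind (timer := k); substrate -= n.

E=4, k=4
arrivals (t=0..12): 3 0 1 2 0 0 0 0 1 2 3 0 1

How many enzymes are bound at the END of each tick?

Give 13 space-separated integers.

t=0: arr=3 -> substrate=0 bound=3 product=0
t=1: arr=0 -> substrate=0 bound=3 product=0
t=2: arr=1 -> substrate=0 bound=4 product=0
t=3: arr=2 -> substrate=2 bound=4 product=0
t=4: arr=0 -> substrate=0 bound=3 product=3
t=5: arr=0 -> substrate=0 bound=3 product=3
t=6: arr=0 -> substrate=0 bound=2 product=4
t=7: arr=0 -> substrate=0 bound=2 product=4
t=8: arr=1 -> substrate=0 bound=1 product=6
t=9: arr=2 -> substrate=0 bound=3 product=6
t=10: arr=3 -> substrate=2 bound=4 product=6
t=11: arr=0 -> substrate=2 bound=4 product=6
t=12: arr=1 -> substrate=2 bound=4 product=7

Answer: 3 3 4 4 3 3 2 2 1 3 4 4 4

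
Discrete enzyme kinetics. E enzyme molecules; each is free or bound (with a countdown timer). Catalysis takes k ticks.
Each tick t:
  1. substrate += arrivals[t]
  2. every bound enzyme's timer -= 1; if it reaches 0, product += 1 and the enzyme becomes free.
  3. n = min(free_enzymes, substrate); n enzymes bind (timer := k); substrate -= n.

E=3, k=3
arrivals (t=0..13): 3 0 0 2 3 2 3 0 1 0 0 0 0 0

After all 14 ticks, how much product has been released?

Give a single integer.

t=0: arr=3 -> substrate=0 bound=3 product=0
t=1: arr=0 -> substrate=0 bound=3 product=0
t=2: arr=0 -> substrate=0 bound=3 product=0
t=3: arr=2 -> substrate=0 bound=2 product=3
t=4: arr=3 -> substrate=2 bound=3 product=3
t=5: arr=2 -> substrate=4 bound=3 product=3
t=6: arr=3 -> substrate=5 bound=3 product=5
t=7: arr=0 -> substrate=4 bound=3 product=6
t=8: arr=1 -> substrate=5 bound=3 product=6
t=9: arr=0 -> substrate=3 bound=3 product=8
t=10: arr=0 -> substrate=2 bound=3 product=9
t=11: arr=0 -> substrate=2 bound=3 product=9
t=12: arr=0 -> substrate=0 bound=3 product=11
t=13: arr=0 -> substrate=0 bound=2 product=12

Answer: 12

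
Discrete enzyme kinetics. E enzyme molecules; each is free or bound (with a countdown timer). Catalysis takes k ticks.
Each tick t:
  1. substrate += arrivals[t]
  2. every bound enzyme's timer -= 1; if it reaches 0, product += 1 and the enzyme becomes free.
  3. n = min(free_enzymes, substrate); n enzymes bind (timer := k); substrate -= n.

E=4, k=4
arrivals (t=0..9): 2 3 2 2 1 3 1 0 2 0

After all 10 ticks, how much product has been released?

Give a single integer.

Answer: 8

Derivation:
t=0: arr=2 -> substrate=0 bound=2 product=0
t=1: arr=3 -> substrate=1 bound=4 product=0
t=2: arr=2 -> substrate=3 bound=4 product=0
t=3: arr=2 -> substrate=5 bound=4 product=0
t=4: arr=1 -> substrate=4 bound=4 product=2
t=5: arr=3 -> substrate=5 bound=4 product=4
t=6: arr=1 -> substrate=6 bound=4 product=4
t=7: arr=0 -> substrate=6 bound=4 product=4
t=8: arr=2 -> substrate=6 bound=4 product=6
t=9: arr=0 -> substrate=4 bound=4 product=8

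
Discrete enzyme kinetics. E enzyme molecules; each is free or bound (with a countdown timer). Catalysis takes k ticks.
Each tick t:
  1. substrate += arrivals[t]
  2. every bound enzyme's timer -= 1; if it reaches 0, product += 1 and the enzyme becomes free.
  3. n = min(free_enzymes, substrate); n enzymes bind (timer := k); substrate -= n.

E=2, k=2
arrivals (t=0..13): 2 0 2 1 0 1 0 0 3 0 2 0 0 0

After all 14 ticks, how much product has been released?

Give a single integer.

Answer: 10

Derivation:
t=0: arr=2 -> substrate=0 bound=2 product=0
t=1: arr=0 -> substrate=0 bound=2 product=0
t=2: arr=2 -> substrate=0 bound=2 product=2
t=3: arr=1 -> substrate=1 bound=2 product=2
t=4: arr=0 -> substrate=0 bound=1 product=4
t=5: arr=1 -> substrate=0 bound=2 product=4
t=6: arr=0 -> substrate=0 bound=1 product=5
t=7: arr=0 -> substrate=0 bound=0 product=6
t=8: arr=3 -> substrate=1 bound=2 product=6
t=9: arr=0 -> substrate=1 bound=2 product=6
t=10: arr=2 -> substrate=1 bound=2 product=8
t=11: arr=0 -> substrate=1 bound=2 product=8
t=12: arr=0 -> substrate=0 bound=1 product=10
t=13: arr=0 -> substrate=0 bound=1 product=10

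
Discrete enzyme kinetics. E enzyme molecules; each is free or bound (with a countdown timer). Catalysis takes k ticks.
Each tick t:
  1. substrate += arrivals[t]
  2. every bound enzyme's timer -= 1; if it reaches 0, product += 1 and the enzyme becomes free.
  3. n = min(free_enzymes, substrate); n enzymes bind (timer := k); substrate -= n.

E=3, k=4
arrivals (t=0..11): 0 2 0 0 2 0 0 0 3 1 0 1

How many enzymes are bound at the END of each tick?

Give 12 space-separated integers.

Answer: 0 2 2 2 3 2 2 2 3 3 3 3

Derivation:
t=0: arr=0 -> substrate=0 bound=0 product=0
t=1: arr=2 -> substrate=0 bound=2 product=0
t=2: arr=0 -> substrate=0 bound=2 product=0
t=3: arr=0 -> substrate=0 bound=2 product=0
t=4: arr=2 -> substrate=1 bound=3 product=0
t=5: arr=0 -> substrate=0 bound=2 product=2
t=6: arr=0 -> substrate=0 bound=2 product=2
t=7: arr=0 -> substrate=0 bound=2 product=2
t=8: arr=3 -> substrate=1 bound=3 product=3
t=9: arr=1 -> substrate=1 bound=3 product=4
t=10: arr=0 -> substrate=1 bound=3 product=4
t=11: arr=1 -> substrate=2 bound=3 product=4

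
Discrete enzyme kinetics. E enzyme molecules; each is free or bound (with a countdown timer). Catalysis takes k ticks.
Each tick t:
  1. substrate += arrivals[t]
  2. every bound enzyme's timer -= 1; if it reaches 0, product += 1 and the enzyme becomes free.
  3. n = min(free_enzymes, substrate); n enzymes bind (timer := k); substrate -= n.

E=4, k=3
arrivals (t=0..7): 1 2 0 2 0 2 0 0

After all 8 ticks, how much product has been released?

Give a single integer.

Answer: 5

Derivation:
t=0: arr=1 -> substrate=0 bound=1 product=0
t=1: arr=2 -> substrate=0 bound=3 product=0
t=2: arr=0 -> substrate=0 bound=3 product=0
t=3: arr=2 -> substrate=0 bound=4 product=1
t=4: arr=0 -> substrate=0 bound=2 product=3
t=5: arr=2 -> substrate=0 bound=4 product=3
t=6: arr=0 -> substrate=0 bound=2 product=5
t=7: arr=0 -> substrate=0 bound=2 product=5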